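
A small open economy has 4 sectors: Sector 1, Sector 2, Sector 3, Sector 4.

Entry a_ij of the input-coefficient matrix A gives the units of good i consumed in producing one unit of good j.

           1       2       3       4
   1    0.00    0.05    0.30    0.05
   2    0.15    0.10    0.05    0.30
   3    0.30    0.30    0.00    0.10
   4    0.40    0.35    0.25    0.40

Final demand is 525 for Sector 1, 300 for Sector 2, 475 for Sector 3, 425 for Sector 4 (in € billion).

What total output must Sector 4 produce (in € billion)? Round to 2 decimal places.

I − A =
  [   1.00    -0.05    -0.30    -0.05]
  [  -0.15     0.90    -0.05    -0.30]
  [  -0.30    -0.30     1.00    -0.10]
  [  -0.40    -0.35    -0.25     0.60]
Compute the cofactors C_ij = (−1)^(i+j)·(3×3 minor ij) of I−A; the adjugate is their transpose:
adj(I−A) = Cᵀ =
  [ 0.379250   0.114500   0.147875   0.113500]
  [ 0.239750   0.485250   0.168875   0.290750]
  [ 0.234750   0.225250   0.403875   0.199500]
  [ 0.490500   0.453250   0.365375   0.782250]
det(I−A) = Σ_j (I−A)_1j·C_1j = (1.00)(0.379250) + (-0.05)(0.239750) + (-0.30)(0.234750) + (-0.05)(0.490500) = 0.2723125
(I − A)⁻¹ = adj(I−A) / det(I−A) ≈
  [   1.3927     0.4205     0.5430     0.4168]
  [   0.8804     1.7820     0.6202     1.0677]
  [   0.8621     0.8272     1.4831     0.7326]
  [   1.8012     1.6644     1.3417     2.8726]
x = (I − A)⁻¹ d = adj(I−A)·d / det(I−A), with det(I−A) = 0.2723125:
  x_1 = (0.379250·525 + 0.114500·300 + 0.147875·475 + 0.113500·425) / 0.2723125 = 351.934375 / 0.2723125 ≈ 1292.39
  x_2 = (0.239750·525 + 0.485250·300 + 0.168875·475 + 0.290750·425) / 0.2723125 = 475.228125 / 0.2723125 ≈ 1745.16
  x_3 = (0.234750·525 + 0.225250·300 + 0.403875·475 + 0.199500·425) / 0.2723125 = 467.446875 / 0.2723125 ≈ 1716.58
  x_4 = (0.490500·525 + 0.453250·300 + 0.365375·475 + 0.782250·425) / 0.2723125 = 899.496875 / 0.2723125 ≈ 3303.18

x_4 = 3303.18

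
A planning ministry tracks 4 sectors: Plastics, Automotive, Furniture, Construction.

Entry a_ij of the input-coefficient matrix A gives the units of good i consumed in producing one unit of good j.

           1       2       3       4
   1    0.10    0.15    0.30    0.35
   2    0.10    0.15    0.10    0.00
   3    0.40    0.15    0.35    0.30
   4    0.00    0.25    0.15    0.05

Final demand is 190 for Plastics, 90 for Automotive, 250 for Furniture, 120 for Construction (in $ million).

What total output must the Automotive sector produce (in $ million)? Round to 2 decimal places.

x_2 = 333.01

I − A =
  [   0.90    -0.15    -0.30    -0.35]
  [  -0.10     0.85    -0.10     0.00]
  [  -0.40    -0.15     0.65    -0.30]
  [   0.00    -0.25    -0.15     0.95]
Compute the cofactors C_ij = (−1)^(i+j)·(3×3 minor ij) of I−A; the adjugate is their transpose:
adj(I−A) = Cᵀ =
  [ 0.464875   0.215875   0.309875   0.269125]
  [ 0.095250   0.380250   0.119250   0.072750]
  [ 0.344750   0.287750   0.703750   0.349250]
  [ 0.079500   0.145500   0.142500   0.361500]
det(I−A) = Σ_j (I−A)_1j·C_1j = (0.90)(0.464875) + (-0.15)(0.095250) + (-0.30)(0.344750) + (-0.35)(0.079500) = 0.27285
(I − A)⁻¹ = adj(I−A) / det(I−A) ≈
  [   1.7038     0.7912     1.1357     0.9863]
  [   0.3491     1.3936     0.4371     0.2666]
  [   1.2635     1.0546     2.5793     1.2800]
  [   0.2914     0.5333     0.5223     1.3249]
x = (I − A)⁻¹ d = adj(I−A)·d / det(I−A), with det(I−A) = 0.27285:
  x_1 = (0.464875·190 + 0.215875·90 + 0.309875·250 + 0.269125·120) / 0.27285 = 217.51875 / 0.27285 ≈ 797.21
  x_2 = (0.095250·190 + 0.380250·90 + 0.119250·250 + 0.072750·120) / 0.27285 = 90.8625 / 0.27285 ≈ 333.01
  x_3 = (0.344750·190 + 0.287750·90 + 0.703750·250 + 0.349250·120) / 0.27285 = 309.2475 / 0.27285 ≈ 1133.40
  x_4 = (0.079500·190 + 0.145500·90 + 0.142500·250 + 0.361500·120) / 0.27285 = 107.205 / 0.27285 ≈ 392.91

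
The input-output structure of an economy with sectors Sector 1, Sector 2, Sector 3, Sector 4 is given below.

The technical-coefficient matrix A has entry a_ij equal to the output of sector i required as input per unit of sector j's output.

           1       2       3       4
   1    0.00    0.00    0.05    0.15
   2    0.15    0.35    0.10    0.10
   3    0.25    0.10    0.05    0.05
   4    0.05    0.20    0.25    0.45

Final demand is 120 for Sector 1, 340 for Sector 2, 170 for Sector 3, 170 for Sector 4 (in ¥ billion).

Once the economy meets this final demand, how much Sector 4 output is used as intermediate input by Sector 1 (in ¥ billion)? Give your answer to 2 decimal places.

z_41 = 12.72

I − A =
  [   1.00     0.00    -0.05    -0.15]
  [  -0.15     0.65    -0.10    -0.10]
  [  -0.25    -0.10     0.95    -0.05]
  [  -0.05    -0.20    -0.25     0.55]
Compute the cofactors C_ij = (−1)^(i+j)·(3×3 minor ij) of I−A; the adjugate is their transpose:
adj(I−A) = Cᵀ =
  [ 0.303500   0.035500   0.044250   0.093250]
  [ 0.101500   0.486500   0.089250   0.124250]
  [ 0.096250   0.071750   0.328125   0.069125]
  [ 0.108250   0.212750   0.185625   0.598625]
det(I−A) = Σ_j (I−A)_1j·C_1j = (1.00)(0.303500) + (0.00)(0.101500) + (-0.05)(0.096250) + (-0.15)(0.108250) = 0.28245
(I − A)⁻¹ = adj(I−A) / det(I−A) ≈
  [   1.0745     0.1257     0.1567     0.3301]
  [   0.3594     1.7224     0.3160     0.4399]
  [   0.3408     0.2540     1.1617     0.2447]
  [   0.3833     0.7532     0.6572     2.1194]
First solve x = (I − A)⁻¹ d = adj(I−A)·d / det(I−A); in particular x_1 = (0.303500·120 + 0.035500·340 + 0.044250·170 + 0.093250·170) / 0.28245 = 71.865 / 0.28245 ≈ 254.4344.
Intermediate flow from 4 to 1: z_41 = a_41 · x_1 = 0.05 × 71.865 / 0.28245 = 3.59325 / 0.28245 ≈ 12.72.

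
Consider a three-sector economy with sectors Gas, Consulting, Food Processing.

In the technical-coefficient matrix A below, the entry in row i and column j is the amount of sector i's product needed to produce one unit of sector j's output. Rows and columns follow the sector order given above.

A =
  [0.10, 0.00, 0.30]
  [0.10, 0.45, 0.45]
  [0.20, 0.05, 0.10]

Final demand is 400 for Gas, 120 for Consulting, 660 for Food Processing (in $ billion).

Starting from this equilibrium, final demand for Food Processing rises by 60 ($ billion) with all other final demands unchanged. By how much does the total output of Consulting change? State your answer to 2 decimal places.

Δx_C = 66.79

I − A =
  [   0.90     0.00    -0.30]
  [  -0.10     0.55    -0.45]
  [  -0.20    -0.05     0.90]
Cofactors of I−A, C_ij = (−1)^(i+j)·(minor ij) (rows/columns in the sector order above):
  C_11 = (0.55)(0.90) − (-0.45)(-0.05) = 0.4725
  C_12 = −[(-0.10)(0.90) − (-0.45)(-0.20)] = 0.1800
  C_13 = (-0.10)(-0.05) − (0.55)(-0.20) = 0.1150
  C_21 = −[(0.00)(0.90) − (-0.30)(-0.05)] = 0.0150
  C_22 = (0.90)(0.90) − (-0.30)(-0.20) = 0.7500
  C_23 = −[(0.90)(-0.05) − (0.00)(-0.20)] = 0.0450
  C_31 = (0.00)(-0.45) − (-0.30)(0.55) = 0.1650
  C_32 = −[(0.90)(-0.45) − (-0.30)(-0.10)] = 0.4350
  C_33 = (0.90)(0.55) − (0.00)(-0.10) = 0.4950
det(I−A) = Σ_j (I−A)_1j·C_1j = (0.90)(0.4725) + (0.00)(0.1800) + (-0.30)(0.1150) = 0.39075
adj(I−A) = Cᵀ =
  [ 0.4725   0.0150   0.1650]
  [ 0.1800   0.7500   0.4350]
  [ 0.1150   0.0450   0.4950]
(I − A)⁻¹ = adj(I−A) / det(I−A) ≈
  [   1.2092     0.0384     0.4223]
  [   0.4607     1.9194     1.1132]
  [   0.2943     0.1152     1.2668]
Δx = (I − A)⁻¹ Δd with Δd having +60 in the Food Processing component and 0 elsewhere.
So Δx_C = L_CF · (+60), where L_CF = adj(I−A)_CF / det(I−A) = 0.4350 / 0.39075.
Δx_C = 0.4350 × (+60) / 0.39075 = 26.10 / 0.39075 ≈ 66.79.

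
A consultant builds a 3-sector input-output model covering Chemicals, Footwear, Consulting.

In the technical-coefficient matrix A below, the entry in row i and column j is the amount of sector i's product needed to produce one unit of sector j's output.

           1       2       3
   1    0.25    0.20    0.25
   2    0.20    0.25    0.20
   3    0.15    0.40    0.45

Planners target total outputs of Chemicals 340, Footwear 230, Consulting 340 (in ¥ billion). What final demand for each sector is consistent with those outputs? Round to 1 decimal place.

I − A =
  [   0.75    -0.20    -0.25]
  [  -0.20     0.75    -0.20]
  [  -0.15    -0.40     0.55]
d = (I − A) x:
  d_1 = (+0.75)·340 + (-0.20)·230 + (-0.25)·340 = 124.0
  d_2 = (-0.20)·340 + (+0.75)·230 + (-0.20)·340 = 36.5
  d_3 = (-0.15)·340 + (-0.40)·230 + (+0.55)·340 = 44.0

d_1 = 124.0, d_2 = 36.5, d_3 = 44.0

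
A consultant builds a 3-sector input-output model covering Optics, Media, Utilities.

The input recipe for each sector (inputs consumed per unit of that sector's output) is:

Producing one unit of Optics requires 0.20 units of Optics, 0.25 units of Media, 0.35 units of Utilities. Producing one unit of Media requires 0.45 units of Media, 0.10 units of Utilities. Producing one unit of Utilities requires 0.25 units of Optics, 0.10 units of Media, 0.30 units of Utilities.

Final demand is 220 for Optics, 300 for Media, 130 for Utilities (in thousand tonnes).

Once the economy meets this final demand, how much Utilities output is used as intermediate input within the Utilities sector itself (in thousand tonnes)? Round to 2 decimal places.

I − A =
  [   0.80     0.00    -0.25]
  [  -0.25     0.55    -0.10]
  [  -0.35    -0.10     0.70]
Cofactors of I−A, C_ij = (−1)^(i+j)·(minor ij) (rows/columns in the sector order above):
  C_11 = (0.55)(0.70) − (-0.10)(-0.10) = 0.3750
  C_12 = −[(-0.25)(0.70) − (-0.10)(-0.35)] = 0.2100
  C_13 = (-0.25)(-0.10) − (0.55)(-0.35) = 0.2175
  C_21 = −[(0.00)(0.70) − (-0.25)(-0.10)] = 0.0250
  C_22 = (0.80)(0.70) − (-0.25)(-0.35) = 0.4725
  C_23 = −[(0.80)(-0.10) − (0.00)(-0.35)] = 0.0800
  C_31 = (0.00)(-0.10) − (-0.25)(0.55) = 0.1375
  C_32 = −[(0.80)(-0.10) − (-0.25)(-0.25)] = 0.1425
  C_33 = (0.80)(0.55) − (0.00)(-0.25) = 0.4400
det(I−A) = Σ_j (I−A)_1j·C_1j = (0.80)(0.3750) + (0.00)(0.2100) + (-0.25)(0.2175) = 0.245625
adj(I−A) = Cᵀ =
  [ 0.3750   0.0250   0.1375]
  [ 0.2100   0.4725   0.1425]
  [ 0.2175   0.0800   0.4400]
(I − A)⁻¹ = adj(I−A) / det(I−A) ≈
  [   1.5267     0.1018     0.5598]
  [   0.8550     1.9237     0.5802]
  [   0.8855     0.3257     1.7913]
First solve x = (I − A)⁻¹ d = adj(I−A)·d / det(I−A); in particular x_3 = (0.2175·220 + 0.0800·300 + 0.4400·130) / 0.245625 = 129.05 / 0.245625 ≈ 525.3944.
Intermediate flow from 3 to 3: z_33 = a_33 · x_3 = 0.30 × 129.05 / 0.245625 = 38.715 / 0.245625 ≈ 157.62.

z_33 = 157.62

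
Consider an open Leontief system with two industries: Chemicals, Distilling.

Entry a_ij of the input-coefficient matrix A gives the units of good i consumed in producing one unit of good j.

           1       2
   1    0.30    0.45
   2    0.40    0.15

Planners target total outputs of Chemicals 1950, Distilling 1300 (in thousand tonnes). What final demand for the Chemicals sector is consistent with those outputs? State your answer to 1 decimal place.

I − A =
  [   0.70    -0.45]
  [  -0.40     0.85]
d = (I − A) x:
  d_1 = (+0.70)·1950 + (-0.45)·1300 = 780.0
  d_2 = (-0.40)·1950 + (+0.85)·1300 = 325.0

d_1 = 780.0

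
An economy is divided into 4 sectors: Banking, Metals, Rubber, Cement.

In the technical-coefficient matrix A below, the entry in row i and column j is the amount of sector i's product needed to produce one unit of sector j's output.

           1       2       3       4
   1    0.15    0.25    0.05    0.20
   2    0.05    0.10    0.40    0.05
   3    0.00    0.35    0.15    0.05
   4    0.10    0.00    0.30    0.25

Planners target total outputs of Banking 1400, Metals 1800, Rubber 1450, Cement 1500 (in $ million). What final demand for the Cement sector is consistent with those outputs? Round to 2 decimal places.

d_4 = 550.00

I − A =
  [   0.85    -0.25    -0.05    -0.20]
  [  -0.05     0.90    -0.40    -0.05]
  [   0.00    -0.35     0.85    -0.05]
  [  -0.10     0.00    -0.30     0.75]
d = (I − A) x:
  d_1 = (+0.85)·1400 + (-0.25)·1800 + (-0.05)·1450 + (-0.20)·1500 = 367.50
  d_2 = (-0.05)·1400 + (+0.90)·1800 + (-0.40)·1450 + (-0.05)·1500 = 895.00
  d_3 = (+0.00)·1400 + (-0.35)·1800 + (+0.85)·1450 + (-0.05)·1500 = 527.50
  d_4 = (-0.10)·1400 + (+0.00)·1800 + (-0.30)·1450 + (+0.75)·1500 = 550.00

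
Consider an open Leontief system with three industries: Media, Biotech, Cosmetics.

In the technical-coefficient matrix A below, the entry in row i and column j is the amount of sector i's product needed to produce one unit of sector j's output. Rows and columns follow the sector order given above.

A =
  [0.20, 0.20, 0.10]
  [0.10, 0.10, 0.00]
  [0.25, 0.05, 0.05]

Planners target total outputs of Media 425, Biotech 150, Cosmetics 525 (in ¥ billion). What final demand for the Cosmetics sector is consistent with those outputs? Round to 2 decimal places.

I − A =
  [   0.80    -0.20    -0.10]
  [  -0.10     0.90     0.00]
  [  -0.25    -0.05     0.95]
d = (I − A) x:
  d_M = (+0.80)·425 + (-0.20)·150 + (-0.10)·525 = 257.50
  d_B = (-0.10)·425 + (+0.90)·150 + (+0.00)·525 = 92.50
  d_C = (-0.25)·425 + (-0.05)·150 + (+0.95)·525 = 385.00

d_C = 385.00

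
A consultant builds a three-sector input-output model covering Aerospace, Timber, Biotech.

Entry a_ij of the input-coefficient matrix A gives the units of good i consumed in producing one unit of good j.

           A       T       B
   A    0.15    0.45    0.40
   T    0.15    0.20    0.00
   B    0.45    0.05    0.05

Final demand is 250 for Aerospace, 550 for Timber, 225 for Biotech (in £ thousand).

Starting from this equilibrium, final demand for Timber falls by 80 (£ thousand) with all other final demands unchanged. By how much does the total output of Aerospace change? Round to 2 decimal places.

Δx_A = -82.32

I − A =
  [   0.85    -0.45    -0.40]
  [  -0.15     0.80     0.00]
  [  -0.45    -0.05     0.95]
Cofactors of I−A, C_ij = (−1)^(i+j)·(minor ij) (rows/columns in the sector order above):
  C_11 = (0.80)(0.95) − (0.00)(-0.05) = 0.7600
  C_12 = −[(-0.15)(0.95) − (0.00)(-0.45)] = 0.1425
  C_13 = (-0.15)(-0.05) − (0.80)(-0.45) = 0.3675
  C_21 = −[(-0.45)(0.95) − (-0.40)(-0.05)] = 0.4475
  C_22 = (0.85)(0.95) − (-0.40)(-0.45) = 0.6275
  C_23 = −[(0.85)(-0.05) − (-0.45)(-0.45)] = 0.2450
  C_31 = (-0.45)(0.00) − (-0.40)(0.80) = 0.3200
  C_32 = −[(0.85)(0.00) − (-0.40)(-0.15)] = 0.0600
  C_33 = (0.85)(0.80) − (-0.45)(-0.15) = 0.6125
det(I−A) = Σ_j (I−A)_1j·C_1j = (0.85)(0.7600) + (-0.45)(0.1425) + (-0.40)(0.3675) = 0.434875
adj(I−A) = Cᵀ =
  [ 0.7600   0.4475   0.3200]
  [ 0.1425   0.6275   0.0600]
  [ 0.3675   0.2450   0.6125]
(I − A)⁻¹ = adj(I−A) / det(I−A) ≈
  [   1.7476     1.0290     0.7358]
  [   0.3277     1.4429     0.1380]
  [   0.8451     0.5634     1.4085]
Δx = (I − A)⁻¹ Δd with Δd having -80 in the Timber component and 0 elsewhere.
So Δx_A = L_AT · (-80), where L_AT = adj(I−A)_AT / det(I−A) = 0.4475 / 0.434875.
Δx_A = 0.4475 × (-80) / 0.434875 = -35.80 / 0.434875 ≈ -82.32.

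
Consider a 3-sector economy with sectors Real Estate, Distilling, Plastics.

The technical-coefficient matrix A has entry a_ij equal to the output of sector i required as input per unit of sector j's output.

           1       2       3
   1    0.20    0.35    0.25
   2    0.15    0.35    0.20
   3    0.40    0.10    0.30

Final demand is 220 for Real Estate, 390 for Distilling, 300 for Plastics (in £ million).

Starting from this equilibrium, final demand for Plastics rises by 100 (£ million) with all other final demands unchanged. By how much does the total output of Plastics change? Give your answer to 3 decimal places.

I − A =
  [   0.80    -0.35    -0.25]
  [  -0.15     0.65    -0.20]
  [  -0.40    -0.10     0.70]
Cofactors of I−A, C_ij = (−1)^(i+j)·(minor ij) (rows/columns in the sector order above):
  C_11 = (0.65)(0.70) − (-0.20)(-0.10) = 0.4350
  C_12 = −[(-0.15)(0.70) − (-0.20)(-0.40)] = 0.1850
  C_13 = (-0.15)(-0.10) − (0.65)(-0.40) = 0.2750
  C_21 = −[(-0.35)(0.70) − (-0.25)(-0.10)] = 0.2700
  C_22 = (0.80)(0.70) − (-0.25)(-0.40) = 0.4600
  C_23 = −[(0.80)(-0.10) − (-0.35)(-0.40)] = 0.2200
  C_31 = (-0.35)(-0.20) − (-0.25)(0.65) = 0.2325
  C_32 = −[(0.80)(-0.20) − (-0.25)(-0.15)] = 0.1975
  C_33 = (0.80)(0.65) − (-0.35)(-0.15) = 0.4675
det(I−A) = Σ_j (I−A)_1j·C_1j = (0.80)(0.4350) + (-0.35)(0.1850) + (-0.25)(0.2750) = 0.2145
adj(I−A) = Cᵀ =
  [ 0.4350   0.2700   0.2325]
  [ 0.1850   0.4600   0.1975]
  [ 0.2750   0.2200   0.4675]
(I − A)⁻¹ = adj(I−A) / det(I−A) ≈
  [   2.0280     1.2587     1.0839]
  [   0.8625     2.1445     0.9207]
  [   1.2821     1.0256     2.1795]
Δx = (I − A)⁻¹ Δd with Δd having +100 in the Plastics component and 0 elsewhere.
So Δx_3 = L_33 · (+100), where L_33 = adj(I−A)_33 / det(I−A) = 0.4675 / 0.2145.
Δx_3 = 0.4675 × (+100) / 0.2145 = 46.75 / 0.2145 ≈ 217.949.

Δx_3 = 217.949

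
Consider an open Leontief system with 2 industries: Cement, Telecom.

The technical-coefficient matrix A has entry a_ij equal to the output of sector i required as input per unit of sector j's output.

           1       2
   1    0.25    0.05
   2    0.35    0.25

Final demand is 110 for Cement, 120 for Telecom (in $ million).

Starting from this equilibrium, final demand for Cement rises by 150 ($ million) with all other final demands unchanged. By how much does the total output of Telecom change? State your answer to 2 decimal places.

Δx_2 = 96.33

I − A =
  [   0.75    -0.05]
  [  -0.35     0.75]
det(I−A) = (0.75)(0.75) − (-0.05)(-0.35) = 0.5450
adj(I−A) = [[0.75, 0.05], [0.35, 0.75]]
(I − A)⁻¹ = adj(I−A) / det(I−A) ≈
  [   1.3761     0.0917]
  [   0.6422     1.3761]
Δx = (I − A)⁻¹ Δd with Δd having +150 in the Cement component and 0 elsewhere.
So Δx_2 = L_21 · (+150), where L_21 = adj(I−A)_21 / det(I−A) = 0.35 / 0.5450.
Δx_2 = 0.35 × (+150) / 0.5450 = 52.50 / 0.5450 ≈ 96.33.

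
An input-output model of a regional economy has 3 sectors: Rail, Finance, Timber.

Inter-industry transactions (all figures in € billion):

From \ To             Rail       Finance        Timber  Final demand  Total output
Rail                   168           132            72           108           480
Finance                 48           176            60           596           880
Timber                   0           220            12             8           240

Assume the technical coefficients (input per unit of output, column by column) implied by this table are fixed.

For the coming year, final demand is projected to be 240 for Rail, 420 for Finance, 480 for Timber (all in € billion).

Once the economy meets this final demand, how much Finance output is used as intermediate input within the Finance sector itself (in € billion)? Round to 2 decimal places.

Technical coefficients a_ij = z_ij / X_j:
  a_11 = 168/480 = 0.35, a_21 = 48/480 = 0.10, a_31 = 0/480 = 0.00
  a_12 = 132/880 = 0.15, a_22 = 176/880 = 0.20, a_32 = 220/880 = 0.25
  a_13 = 72/240 = 0.30, a_23 = 60/240 = 0.25, a_33 = 12/240 = 0.05
I − A =
  [   0.65    -0.15    -0.30]
  [  -0.10     0.80    -0.25]
  [   0.00    -0.25     0.95]
Cofactors of I−A, C_ij = (−1)^(i+j)·(minor ij) (rows/columns in the sector order above):
  C_11 = (0.80)(0.95) − (-0.25)(-0.25) = 0.6975
  C_12 = −[(-0.10)(0.95) − (-0.25)(0.00)] = 0.0950
  C_13 = (-0.10)(-0.25) − (0.80)(0.00) = 0.0250
  C_21 = −[(-0.15)(0.95) − (-0.30)(-0.25)] = 0.2175
  C_22 = (0.65)(0.95) − (-0.30)(0.00) = 0.6175
  C_23 = −[(0.65)(-0.25) − (-0.15)(0.00)] = 0.1625
  C_31 = (-0.15)(-0.25) − (-0.30)(0.80) = 0.2775
  C_32 = −[(0.65)(-0.25) − (-0.30)(-0.10)] = 0.1925
  C_33 = (0.65)(0.80) − (-0.15)(-0.10) = 0.5050
det(I−A) = Σ_j (I−A)_1j·C_1j = (0.65)(0.6975) + (-0.15)(0.0950) + (-0.30)(0.0250) = 0.431625
adj(I−A) = Cᵀ =
  [ 0.6975   0.2175   0.2775]
  [ 0.0950   0.6175   0.1925]
  [ 0.0250   0.1625   0.5050]
(I − A)⁻¹ = adj(I−A) / det(I−A) ≈
  [   1.6160     0.5039     0.6429]
  [   0.2201     1.4306     0.4460]
  [   0.0579     0.3765     1.1700]
First solve x = (I − A)⁻¹ d = adj(I−A)·d / det(I−A); in particular x_2 = (0.0950·240 + 0.6175·420 + 0.1925·480) / 0.431625 = 374.55 / 0.431625 ≈ 867.7672.
Intermediate flow from 2 to 2: z_22 = a_22 · x_2 = 0.20 × 374.55 / 0.431625 = 74.91 / 0.431625 ≈ 173.55.

z_22 = 173.55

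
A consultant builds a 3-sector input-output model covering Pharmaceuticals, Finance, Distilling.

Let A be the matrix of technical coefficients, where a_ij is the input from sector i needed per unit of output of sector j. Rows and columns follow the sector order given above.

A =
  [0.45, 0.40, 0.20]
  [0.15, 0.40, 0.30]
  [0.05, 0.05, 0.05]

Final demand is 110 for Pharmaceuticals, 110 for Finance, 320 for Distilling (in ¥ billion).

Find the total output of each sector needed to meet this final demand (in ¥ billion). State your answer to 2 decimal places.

I − A =
  [   0.55    -0.40    -0.20]
  [  -0.15     0.60    -0.30]
  [  -0.05    -0.05     0.95]
Cofactors of I−A, C_ij = (−1)^(i+j)·(minor ij) (rows/columns in the sector order above):
  C_11 = (0.60)(0.95) − (-0.30)(-0.05) = 0.5550
  C_12 = −[(-0.15)(0.95) − (-0.30)(-0.05)] = 0.1575
  C_13 = (-0.15)(-0.05) − (0.60)(-0.05) = 0.0375
  C_21 = −[(-0.40)(0.95) − (-0.20)(-0.05)] = 0.3900
  C_22 = (0.55)(0.95) − (-0.20)(-0.05) = 0.5125
  C_23 = −[(0.55)(-0.05) − (-0.40)(-0.05)] = 0.0475
  C_31 = (-0.40)(-0.30) − (-0.20)(0.60) = 0.2400
  C_32 = −[(0.55)(-0.30) − (-0.20)(-0.15)] = 0.1950
  C_33 = (0.55)(0.60) − (-0.40)(-0.15) = 0.2700
det(I−A) = Σ_j (I−A)_1j·C_1j = (0.55)(0.5550) + (-0.40)(0.1575) + (-0.20)(0.0375) = 0.23475
adj(I−A) = Cᵀ =
  [ 0.5550   0.3900   0.2400]
  [ 0.1575   0.5125   0.1950]
  [ 0.0375   0.0475   0.2700]
(I − A)⁻¹ = adj(I−A) / det(I−A) ≈
  [   2.3642     1.6613     1.0224]
  [   0.6709     2.1832     0.8307]
  [   0.1597     0.2023     1.1502]
x = (I − A)⁻¹ d = adj(I−A)·d / det(I−A), with det(I−A) = 0.23475:
  x_P = (0.5550·110 + 0.3900·110 + 0.2400·320) / 0.23475 = 180.75 / 0.23475 ≈ 769.97
  x_F = (0.1575·110 + 0.5125·110 + 0.1950·320) / 0.23475 = 136.10 / 0.23475 ≈ 579.77
  x_D = (0.0375·110 + 0.0475·110 + 0.2700·320) / 0.23475 = 95.75 / 0.23475 ≈ 407.88

x_P = 769.97, x_F = 579.77, x_D = 407.88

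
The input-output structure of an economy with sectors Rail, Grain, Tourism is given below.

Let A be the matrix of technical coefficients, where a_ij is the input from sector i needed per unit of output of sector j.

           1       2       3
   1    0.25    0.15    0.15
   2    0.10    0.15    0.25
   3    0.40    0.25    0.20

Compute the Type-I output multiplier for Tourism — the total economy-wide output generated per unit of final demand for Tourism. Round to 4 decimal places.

m_3 = 2.5959

I − A =
  [   0.75    -0.15    -0.15]
  [  -0.10     0.85    -0.25]
  [  -0.40    -0.25     0.80]
Cofactors of I−A, C_ij = (−1)^(i+j)·(minor ij) (rows/columns in the sector order above):
  C_11 = (0.85)(0.80) − (-0.25)(-0.25) = 0.6175
  C_12 = −[(-0.10)(0.80) − (-0.25)(-0.40)] = 0.1800
  C_13 = (-0.10)(-0.25) − (0.85)(-0.40) = 0.3650
  C_21 = −[(-0.15)(0.80) − (-0.15)(-0.25)] = 0.1575
  C_22 = (0.75)(0.80) − (-0.15)(-0.40) = 0.5400
  C_23 = −[(0.75)(-0.25) − (-0.15)(-0.40)] = 0.2475
  C_31 = (-0.15)(-0.25) − (-0.15)(0.85) = 0.1650
  C_32 = −[(0.75)(-0.25) − (-0.15)(-0.10)] = 0.2025
  C_33 = (0.75)(0.85) − (-0.15)(-0.10) = 0.6225
det(I−A) = Σ_j (I−A)_1j·C_1j = (0.75)(0.6175) + (-0.15)(0.1800) + (-0.15)(0.3650) = 0.381375
adj(I−A) = Cᵀ =
  [ 0.6175   0.1575   0.1650]
  [ 0.1800   0.5400   0.2025]
  [ 0.3650   0.2475   0.6225]
(I − A)⁻¹ = adj(I−A) / det(I−A) ≈
  [   1.61914     0.41298     0.43265]
  [   0.47198     1.41593     0.53097]
  [   0.95706     0.64897     1.63225]
The output multiplier for sector j is the column-j sum of the Leontief inverse (I − A)⁻¹ = adj(I−A) / det(I−A).
Column 3 of adj(I−A): (0.1650, 0.2025, 0.6225); det(I−A) = 0.381375.
m_3 = (0.1650 + 0.2025 + 0.6225) / 0.381375 = 0.99 / 0.381375 ≈ 2.5959.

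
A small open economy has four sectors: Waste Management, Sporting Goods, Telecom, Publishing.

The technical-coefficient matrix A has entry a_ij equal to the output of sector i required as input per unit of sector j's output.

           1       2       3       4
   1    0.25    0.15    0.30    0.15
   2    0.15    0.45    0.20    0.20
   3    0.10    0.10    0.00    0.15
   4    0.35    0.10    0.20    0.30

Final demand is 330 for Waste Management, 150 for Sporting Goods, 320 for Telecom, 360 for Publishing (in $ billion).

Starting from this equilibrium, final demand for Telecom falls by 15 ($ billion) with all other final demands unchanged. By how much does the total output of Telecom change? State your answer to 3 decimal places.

I − A =
  [   0.75    -0.15    -0.30    -0.15]
  [  -0.15     0.55    -0.20    -0.20]
  [  -0.10    -0.10     1.00    -0.15]
  [  -0.35    -0.10    -0.20     0.70]
Compute the cofactors C_ij = (−1)^(i+j)·(3×3 minor ij) of I−A; the adjugate is their transpose:
adj(I−A) = Cᵀ =
  [ 0.327500   0.144000   0.156000   0.144750]
  [ 0.199000   0.410250   0.181500   0.198750]
  [ 0.085125   0.078375   0.216375   0.087000]
  [ 0.216500   0.153000   0.165750   0.351000]
det(I−A) = Σ_j (I−A)_1j·C_1j = (0.75)(0.327500) + (-0.15)(0.199000) + (-0.30)(0.085125) + (-0.15)(0.216500) = 0.1577625
(I − A)⁻¹ = adj(I−A) / det(I−A) ≈
  [   2.0759     0.9128     0.9888     0.9175]
  [   1.2614     2.6004     1.1505     1.2598]
  [   0.5396     0.4968     1.3715     0.5515]
  [   1.3723     0.9698     1.0506     2.2249]
Δx = (I − A)⁻¹ Δd with Δd having -15 in the Telecom component and 0 elsewhere.
So Δx_3 = L_33 · (-15), where L_33 = adj(I−A)_33 / det(I−A) = 0.216375 / 0.1577625.
Δx_3 = 0.216375 × (-15) / 0.1577625 = -3.245625 / 0.1577625 ≈ -20.573.

Δx_3 = -20.573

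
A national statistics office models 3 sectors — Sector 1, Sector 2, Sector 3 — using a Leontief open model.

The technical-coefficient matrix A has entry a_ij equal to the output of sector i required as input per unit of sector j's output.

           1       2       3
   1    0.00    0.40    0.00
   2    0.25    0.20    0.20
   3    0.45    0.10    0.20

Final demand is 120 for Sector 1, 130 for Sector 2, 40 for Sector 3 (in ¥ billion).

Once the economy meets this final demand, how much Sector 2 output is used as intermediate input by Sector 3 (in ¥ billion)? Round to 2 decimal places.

z_23 = 43.89

I − A =
  [   1.00    -0.40     0.00]
  [  -0.25     0.80    -0.20]
  [  -0.45    -0.10     0.80]
Cofactors of I−A, C_ij = (−1)^(i+j)·(minor ij) (rows/columns in the sector order above):
  C_11 = (0.80)(0.80) − (-0.20)(-0.10) = 0.6200
  C_12 = −[(-0.25)(0.80) − (-0.20)(-0.45)] = 0.2900
  C_13 = (-0.25)(-0.10) − (0.80)(-0.45) = 0.3850
  C_21 = −[(-0.40)(0.80) − (0.00)(-0.10)] = 0.3200
  C_22 = (1.00)(0.80) − (0.00)(-0.45) = 0.8000
  C_23 = −[(1.00)(-0.10) − (-0.40)(-0.45)] = 0.2800
  C_31 = (-0.40)(-0.20) − (0.00)(0.80) = 0.0800
  C_32 = −[(1.00)(-0.20) − (0.00)(-0.25)] = 0.2000
  C_33 = (1.00)(0.80) − (-0.40)(-0.25) = 0.7000
det(I−A) = Σ_j (I−A)_1j·C_1j = (1.00)(0.6200) + (-0.40)(0.2900) + (0.00)(0.3850) = 0.5040
adj(I−A) = Cᵀ =
  [ 0.6200   0.3200   0.0800]
  [ 0.2900   0.8000   0.2000]
  [ 0.3850   0.2800   0.7000]
(I − A)⁻¹ = adj(I−A) / det(I−A) ≈
  [   1.2302     0.6349     0.1587]
  [   0.5754     1.5873     0.3968]
  [   0.7639     0.5556     1.3889]
First solve x = (I − A)⁻¹ d = adj(I−A)·d / det(I−A); in particular x_3 = (0.3850·120 + 0.2800·130 + 0.7000·40) / 0.5040 = 110.60 / 0.5040 ≈ 219.4444.
Intermediate flow from 2 to 3: z_23 = a_23 · x_3 = 0.20 × 110.60 / 0.5040 = 22.12 / 0.5040 ≈ 43.89.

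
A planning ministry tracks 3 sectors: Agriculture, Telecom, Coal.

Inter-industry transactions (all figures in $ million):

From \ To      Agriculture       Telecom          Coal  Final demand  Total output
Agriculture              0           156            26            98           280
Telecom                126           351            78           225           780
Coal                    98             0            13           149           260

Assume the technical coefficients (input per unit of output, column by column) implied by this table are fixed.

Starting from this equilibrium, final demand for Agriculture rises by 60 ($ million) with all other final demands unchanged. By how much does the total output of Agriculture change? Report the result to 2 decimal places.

Δx_1 = 79.02

Technical coefficients a_ij = z_ij / X_j:
  a_11 = 0/280 = 0.00, a_21 = 126/280 = 0.45, a_31 = 98/280 = 0.35
  a_12 = 156/780 = 0.20, a_22 = 351/780 = 0.45, a_32 = 0/780 = 0.00
  a_13 = 26/260 = 0.10, a_23 = 78/260 = 0.30, a_33 = 13/260 = 0.05
I − A =
  [   1.00    -0.20    -0.10]
  [  -0.45     0.55    -0.30]
  [  -0.35     0.00     0.95]
Cofactors of I−A, C_ij = (−1)^(i+j)·(minor ij) (rows/columns in the sector order above):
  C_11 = (0.55)(0.95) − (-0.30)(0.00) = 0.5225
  C_12 = −[(-0.45)(0.95) − (-0.30)(-0.35)] = 0.5325
  C_13 = (-0.45)(0.00) − (0.55)(-0.35) = 0.1925
  C_21 = −[(-0.20)(0.95) − (-0.10)(0.00)] = 0.1900
  C_22 = (1.00)(0.95) − (-0.10)(-0.35) = 0.9150
  C_23 = −[(1.00)(0.00) − (-0.20)(-0.35)] = 0.0700
  C_31 = (-0.20)(-0.30) − (-0.10)(0.55) = 0.1150
  C_32 = −[(1.00)(-0.30) − (-0.10)(-0.45)] = 0.3450
  C_33 = (1.00)(0.55) − (-0.20)(-0.45) = 0.4600
det(I−A) = Σ_j (I−A)_1j·C_1j = (1.00)(0.5225) + (-0.20)(0.5325) + (-0.10)(0.1925) = 0.39675
adj(I−A) = Cᵀ =
  [ 0.5225   0.1900   0.1150]
  [ 0.5325   0.9150   0.3450]
  [ 0.1925   0.0700   0.4600]
(I − A)⁻¹ = adj(I−A) / det(I−A) ≈
  [   1.3170     0.4789     0.2899]
  [   1.3422     2.3062     0.8696]
  [   0.4852     0.1764     1.1594]
Δx = (I − A)⁻¹ Δd with Δd having +60 in the Agriculture component and 0 elsewhere.
So Δx_1 = L_11 · (+60), where L_11 = adj(I−A)_11 / det(I−A) = 0.5225 / 0.39675.
Δx_1 = 0.5225 × (+60) / 0.39675 = 31.35 / 0.39675 ≈ 79.02.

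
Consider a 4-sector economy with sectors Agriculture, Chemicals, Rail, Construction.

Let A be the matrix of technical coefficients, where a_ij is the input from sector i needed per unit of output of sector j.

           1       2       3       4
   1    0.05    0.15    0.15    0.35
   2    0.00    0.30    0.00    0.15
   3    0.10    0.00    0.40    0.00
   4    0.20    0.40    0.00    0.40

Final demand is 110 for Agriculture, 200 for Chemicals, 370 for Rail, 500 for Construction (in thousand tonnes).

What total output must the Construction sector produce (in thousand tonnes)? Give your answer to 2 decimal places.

x_4 = 1545.97

I − A =
  [   0.95    -0.15    -0.15    -0.35]
  [   0.00     0.70     0.00    -0.15]
  [  -0.10     0.00     0.60     0.00]
  [  -0.20    -0.40     0.00     0.60]
Compute the cofactors C_ij = (−1)^(i+j)·(3×3 minor ij) of I−A; the adjugate is their transpose:
adj(I−A) = Cᵀ =
  [ 0.21600   0.13800   0.05400   0.16050]
  [ 0.01800   0.29100   0.00450   0.08325]
  [ 0.03600   0.02300   0.28850   0.02675]
  [ 0.08400   0.24000   0.02100   0.38850]
det(I−A) = Σ_j (I−A)_1j·C_1j = (0.95)(0.21600) + (-0.15)(0.01800) + (-0.15)(0.03600) + (-0.35)(0.08400) = 0.1677
(I − A)⁻¹ = adj(I−A) / det(I−A) ≈
  [   1.2880     0.8229     0.3220     0.9571]
  [   0.1073     1.7352     0.0268     0.4964]
  [   0.2147     0.1371     1.7203     0.1595]
  [   0.5009     1.4311     0.1252     2.3166]
x = (I − A)⁻¹ d = adj(I−A)·d / det(I−A), with det(I−A) = 0.1677:
  x_1 = (0.21600·110 + 0.13800·200 + 0.05400·370 + 0.16050·500) / 0.1677 = 151.59 / 0.1677 ≈ 903.94
  x_2 = (0.01800·110 + 0.29100·200 + 0.00450·370 + 0.08325·500) / 0.1677 = 103.47 / 0.1677 ≈ 616.99
  x_3 = (0.03600·110 + 0.02300·200 + 0.28850·370 + 0.02675·500) / 0.1677 = 128.68 / 0.1677 ≈ 767.32
  x_4 = (0.08400·110 + 0.24000·200 + 0.02100·370 + 0.38850·500) / 0.1677 = 259.26 / 0.1677 ≈ 1545.97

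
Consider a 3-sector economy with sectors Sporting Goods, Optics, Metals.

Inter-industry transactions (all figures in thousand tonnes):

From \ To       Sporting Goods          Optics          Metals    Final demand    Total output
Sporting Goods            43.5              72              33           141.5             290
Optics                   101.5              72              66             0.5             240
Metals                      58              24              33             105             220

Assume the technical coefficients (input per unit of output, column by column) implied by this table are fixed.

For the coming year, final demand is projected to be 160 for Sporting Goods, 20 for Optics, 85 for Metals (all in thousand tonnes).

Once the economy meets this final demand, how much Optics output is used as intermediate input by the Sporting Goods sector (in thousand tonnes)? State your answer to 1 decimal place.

z_OS = 113.4

Technical coefficients a_ij = z_ij / X_j:
  a_SS = 43.5/290 = 0.15, a_OS = 101.5/290 = 0.35, a_MS = 58/290 = 0.20
  a_SO = 72/240 = 0.30, a_OO = 72/240 = 0.30, a_MO = 24/240 = 0.10
  a_SM = 33/220 = 0.15, a_OM = 66/220 = 0.30, a_MM = 33/220 = 0.15
I − A =
  [   0.85    -0.30    -0.15]
  [  -0.35     0.70    -0.30]
  [  -0.20    -0.10     0.85]
Cofactors of I−A, C_ij = (−1)^(i+j)·(minor ij) (rows/columns in the sector order above):
  C_11 = (0.70)(0.85) − (-0.30)(-0.10) = 0.5650
  C_12 = −[(-0.35)(0.85) − (-0.30)(-0.20)] = 0.3575
  C_13 = (-0.35)(-0.10) − (0.70)(-0.20) = 0.1750
  C_21 = −[(-0.30)(0.85) − (-0.15)(-0.10)] = 0.2700
  C_22 = (0.85)(0.85) − (-0.15)(-0.20) = 0.6925
  C_23 = −[(0.85)(-0.10) − (-0.30)(-0.20)] = 0.1450
  C_31 = (-0.30)(-0.30) − (-0.15)(0.70) = 0.1950
  C_32 = −[(0.85)(-0.30) − (-0.15)(-0.35)] = 0.3075
  C_33 = (0.85)(0.70) − (-0.30)(-0.35) = 0.4900
det(I−A) = Σ_j (I−A)_1j·C_1j = (0.85)(0.5650) + (-0.30)(0.3575) + (-0.15)(0.1750) = 0.34675
adj(I−A) = Cᵀ =
  [ 0.5650   0.2700   0.1950]
  [ 0.3575   0.6925   0.3075]
  [ 0.1750   0.1450   0.4900]
(I − A)⁻¹ = adj(I−A) / det(I−A) ≈
  [   1.6294     0.7787     0.5624]
  [   1.0310     1.9971     0.8868]
  [   0.5047     0.4182     1.4131]
First solve x = (I − A)⁻¹ d = adj(I−A)·d / det(I−A); in particular x_S = (0.5650·160 + 0.2700·20 + 0.1950·85) / 0.34675 = 112.375 / 0.34675 ≈ 324.081.
Intermediate flow from O to S: z_OS = a_OS · x_S = 0.35 × 112.375 / 0.34675 = 39.33125 / 0.34675 ≈ 113.4.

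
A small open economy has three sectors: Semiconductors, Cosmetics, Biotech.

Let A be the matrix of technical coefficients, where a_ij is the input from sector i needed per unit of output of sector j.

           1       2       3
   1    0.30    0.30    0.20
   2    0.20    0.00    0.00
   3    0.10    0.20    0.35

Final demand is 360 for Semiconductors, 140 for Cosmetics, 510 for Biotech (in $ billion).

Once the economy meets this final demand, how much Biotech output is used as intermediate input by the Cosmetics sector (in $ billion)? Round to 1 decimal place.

z_32 = 66.0

I − A =
  [   0.70    -0.30    -0.20]
  [  -0.20     1.00     0.00]
  [  -0.10    -0.20     0.65]
Cofactors of I−A, C_ij = (−1)^(i+j)·(minor ij) (rows/columns in the sector order above):
  C_11 = (1.00)(0.65) − (0.00)(-0.20) = 0.6500
  C_12 = −[(-0.20)(0.65) − (0.00)(-0.10)] = 0.1300
  C_13 = (-0.20)(-0.20) − (1.00)(-0.10) = 0.1400
  C_21 = −[(-0.30)(0.65) − (-0.20)(-0.20)] = 0.2350
  C_22 = (0.70)(0.65) − (-0.20)(-0.10) = 0.4350
  C_23 = −[(0.70)(-0.20) − (-0.30)(-0.10)] = 0.1700
  C_31 = (-0.30)(0.00) − (-0.20)(1.00) = 0.2000
  C_32 = −[(0.70)(0.00) − (-0.20)(-0.20)] = 0.0400
  C_33 = (0.70)(1.00) − (-0.30)(-0.20) = 0.6400
det(I−A) = Σ_j (I−A)_1j·C_1j = (0.70)(0.6500) + (-0.30)(0.1300) + (-0.20)(0.1400) = 0.3880
adj(I−A) = Cᵀ =
  [ 0.6500   0.2350   0.2000]
  [ 0.1300   0.4350   0.0400]
  [ 0.1400   0.1700   0.6400]
(I − A)⁻¹ = adj(I−A) / det(I−A) ≈
  [   1.6753     0.6057     0.5155]
  [   0.3351     1.1211     0.1031]
  [   0.3608     0.4381     1.6495]
First solve x = (I − A)⁻¹ d = adj(I−A)·d / det(I−A); in particular x_2 = (0.1300·360 + 0.4350·140 + 0.0400·510) / 0.3880 = 128.10 / 0.3880 ≈ 330.155.
Intermediate flow from 3 to 2: z_32 = a_32 · x_2 = 0.20 × 128.10 / 0.3880 = 25.62 / 0.3880 ≈ 66.0.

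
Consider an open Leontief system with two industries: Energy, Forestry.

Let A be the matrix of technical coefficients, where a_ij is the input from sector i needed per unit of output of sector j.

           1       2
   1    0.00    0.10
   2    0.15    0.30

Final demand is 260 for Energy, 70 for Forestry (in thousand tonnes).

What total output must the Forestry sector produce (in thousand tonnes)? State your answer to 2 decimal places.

x_2 = 159.12

I − A =
  [   1.00    -0.10]
  [  -0.15     0.70]
det(I−A) = (1.00)(0.70) − (-0.10)(-0.15) = 0.6850
adj(I−A) = [[0.70, 0.10], [0.15, 1.00]]
(I − A)⁻¹ = adj(I−A) / det(I−A) ≈
  [   1.0219     0.1460]
  [   0.2190     1.4599]
x = (I − A)⁻¹ d = adj(I−A)·d / det(I−A), with det(I−A) = 0.6850:
  x_1 = (0.70·260 + 0.10·70) / 0.6850 = 189.00 / 0.6850 ≈ 275.91
  x_2 = (0.15·260 + 1.00·70) / 0.6850 = 109.00 / 0.6850 ≈ 159.12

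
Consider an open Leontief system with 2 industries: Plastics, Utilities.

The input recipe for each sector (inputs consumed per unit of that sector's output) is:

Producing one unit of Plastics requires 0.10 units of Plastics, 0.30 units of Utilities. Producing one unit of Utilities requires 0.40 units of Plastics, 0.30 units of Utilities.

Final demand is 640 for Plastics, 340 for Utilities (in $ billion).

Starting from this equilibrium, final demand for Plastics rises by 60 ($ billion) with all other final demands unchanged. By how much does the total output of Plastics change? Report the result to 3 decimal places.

I − A =
  [   0.90    -0.40]
  [  -0.30     0.70]
det(I−A) = (0.90)(0.70) − (-0.40)(-0.30) = 0.5100
adj(I−A) = [[0.70, 0.40], [0.30, 0.90]]
(I − A)⁻¹ = adj(I−A) / det(I−A) ≈
  [   1.3725     0.7843]
  [   0.5882     1.7647]
Δx = (I − A)⁻¹ Δd with Δd having +60 in the Plastics component and 0 elsewhere.
So Δx_P = L_PP · (+60), where L_PP = adj(I−A)_PP / det(I−A) = 0.70 / 0.5100.
Δx_P = 0.70 × (+60) / 0.5100 = 42.00 / 0.5100 ≈ 82.353.

Δx_P = 82.353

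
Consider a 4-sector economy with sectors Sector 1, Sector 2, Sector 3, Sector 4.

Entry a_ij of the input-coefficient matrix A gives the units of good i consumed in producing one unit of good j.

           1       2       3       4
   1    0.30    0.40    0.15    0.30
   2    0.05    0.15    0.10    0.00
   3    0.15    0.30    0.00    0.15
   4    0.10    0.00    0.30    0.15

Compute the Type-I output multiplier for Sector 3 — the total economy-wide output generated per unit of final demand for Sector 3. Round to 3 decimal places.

I − A =
  [   0.70    -0.40    -0.15    -0.30]
  [  -0.05     0.85    -0.10     0.00]
  [  -0.15    -0.30     1.00    -0.15]
  [  -0.10     0.00    -0.30     0.85]
Compute the cofactors C_ij = (−1)^(i+j)·(3×3 minor ij) of I−A; the adjugate is their transpose:
adj(I−A) = Cᵀ =
  [ 0.658750   0.387250   0.218875   0.271125]
  [ 0.054500   0.498625   0.067375   0.031125]
  [ 0.133875   0.226500   0.463250   0.129000]
  [ 0.124750   0.125500   0.189250   0.526625]
det(I−A) = Σ_j (I−A)_1j·C_1j = (0.70)(0.658750) + (-0.40)(0.054500) + (-0.15)(0.133875) + (-0.30)(0.124750) = 0.38181875
(I − A)⁻¹ = adj(I−A) / det(I−A) ≈
  [   1.7253     1.0142     0.5732     0.7101]
  [   0.1427     1.3059     0.1765     0.0815]
  [   0.3506     0.5932     1.2133     0.3379]
  [   0.3267     0.3287     0.4957     1.3793]
The output multiplier for sector j is the column-j sum of the Leontief inverse (I − A)⁻¹ = adj(I−A) / det(I−A).
Column 3 of adj(I−A): (0.218875, 0.067375, 0.463250, 0.189250); det(I−A) = 0.38181875.
m_3 = (0.218875 + 0.067375 + 0.463250 + 0.189250) / 0.38181875 = 0.93875 / 0.38181875 ≈ 2.459.

m_3 = 2.459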